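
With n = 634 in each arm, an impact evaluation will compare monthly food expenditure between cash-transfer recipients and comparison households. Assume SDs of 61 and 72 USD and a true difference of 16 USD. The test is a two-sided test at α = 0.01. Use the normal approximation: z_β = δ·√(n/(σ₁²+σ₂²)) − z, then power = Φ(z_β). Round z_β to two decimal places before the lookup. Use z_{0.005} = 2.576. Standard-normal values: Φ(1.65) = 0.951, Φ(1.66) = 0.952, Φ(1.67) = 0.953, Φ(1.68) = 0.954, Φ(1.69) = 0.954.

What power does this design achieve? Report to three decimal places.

Power ≈ 0.954

z_β = δ·√(n/(σ₁²+σ₂²)) − z_{α/2}
    = 16 · √(634/8905) − 2.576
    = 16 · 0.26683 − 2.576
    = 4.2692 − 2.576 = 1.6932 → 1.69
Power = Φ(1.69) = 0.954.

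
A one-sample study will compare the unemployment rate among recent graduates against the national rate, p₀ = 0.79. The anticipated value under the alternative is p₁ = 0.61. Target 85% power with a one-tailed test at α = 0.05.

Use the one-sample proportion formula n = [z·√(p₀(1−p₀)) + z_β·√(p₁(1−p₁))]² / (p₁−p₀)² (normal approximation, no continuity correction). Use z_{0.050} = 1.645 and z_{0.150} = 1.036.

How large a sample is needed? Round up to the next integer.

n = 43

n = [z_α·√(p₀q₀) + z_β·√(p₁q₁)]² / (p₁ − p₀)²
  = [1.645·√(0.79·0.21) + 1.036·√(0.61·0.39)]² / (-0.18)²
  = [1.645·0.4073 + 1.036·0.4877]² / 0.0324
  = [1.1753]² / 0.0324
  = 42.64
Round up → n = 43.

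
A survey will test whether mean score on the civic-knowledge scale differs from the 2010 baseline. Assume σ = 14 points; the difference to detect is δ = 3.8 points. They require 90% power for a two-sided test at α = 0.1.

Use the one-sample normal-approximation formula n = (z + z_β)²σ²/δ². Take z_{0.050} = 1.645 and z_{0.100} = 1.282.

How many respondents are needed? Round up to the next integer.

n = 117

n = (z_{α/2} + z_β)² · σ² / δ²
  = (1.645 + 1.282)² · 14² / 3.8²
  = 8.5673 · 196 / 14.44
  = 116.29
Round up → n = 117.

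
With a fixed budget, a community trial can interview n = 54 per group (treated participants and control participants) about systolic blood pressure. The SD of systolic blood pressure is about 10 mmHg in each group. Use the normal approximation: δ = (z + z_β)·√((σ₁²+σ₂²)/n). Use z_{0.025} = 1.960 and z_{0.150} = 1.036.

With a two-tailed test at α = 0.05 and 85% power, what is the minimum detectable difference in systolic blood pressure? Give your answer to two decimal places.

δ = (z_{α/2} + z_β) · √((σ₁²+σ₂²)/n)
  = (1.960 + 1.036) · √(200/54)
  = 2.996 · √3.7037
  = 2.996 · 1.9245
  = 5.7658

Minimum detectable difference ≈ 5.77 mmHg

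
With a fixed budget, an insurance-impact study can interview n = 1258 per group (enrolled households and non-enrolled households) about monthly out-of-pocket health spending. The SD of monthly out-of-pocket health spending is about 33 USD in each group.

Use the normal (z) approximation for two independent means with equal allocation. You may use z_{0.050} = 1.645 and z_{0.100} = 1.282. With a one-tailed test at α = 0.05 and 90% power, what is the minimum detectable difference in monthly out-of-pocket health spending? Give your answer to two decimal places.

δ = (z_α + z_β) · √((σ₁²+σ₂²)/n)
  = (1.645 + 1.282) · √(2178/1258)
  = 2.927 · √1.7313
  = 2.927 · 1.3158
  = 3.8513

Minimum detectable difference ≈ 3.85 USD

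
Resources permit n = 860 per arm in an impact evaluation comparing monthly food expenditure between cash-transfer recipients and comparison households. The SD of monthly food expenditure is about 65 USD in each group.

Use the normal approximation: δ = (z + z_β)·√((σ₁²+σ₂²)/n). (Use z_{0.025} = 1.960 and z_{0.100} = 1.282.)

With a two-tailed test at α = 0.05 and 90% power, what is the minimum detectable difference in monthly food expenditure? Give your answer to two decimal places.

δ = (z_{α/2} + z_β) · √((σ₁²+σ₂²)/n)
  = (1.960 + 1.282) · √(8450/860)
  = 3.242 · √9.8256
  = 3.242 · 3.1346
  = 10.1623

Minimum detectable difference ≈ 10.16 USD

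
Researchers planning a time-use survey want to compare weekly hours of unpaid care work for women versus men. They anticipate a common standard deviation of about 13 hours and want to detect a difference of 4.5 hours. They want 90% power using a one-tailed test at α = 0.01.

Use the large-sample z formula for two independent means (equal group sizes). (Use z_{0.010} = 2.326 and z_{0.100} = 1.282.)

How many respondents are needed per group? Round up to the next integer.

n = (z_α + z_β)² · (σ₁² + σ₂²) / δ²
  = (2.326 + 1.282)² · (2·13² = 338) / 4.5²
  = 13.0177 · 338 / 20.25
  = 217.28
Round up → n = 218 per group.

n = 218 per group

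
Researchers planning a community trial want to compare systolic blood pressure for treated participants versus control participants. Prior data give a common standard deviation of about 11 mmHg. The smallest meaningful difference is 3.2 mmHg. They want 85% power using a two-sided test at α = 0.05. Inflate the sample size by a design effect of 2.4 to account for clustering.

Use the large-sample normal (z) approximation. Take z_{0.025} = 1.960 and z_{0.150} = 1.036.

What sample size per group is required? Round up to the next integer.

n = (z_{α/2} + z_β)² · (σ₁² + σ₂²) / δ²
  = (1.960 + 1.036)² · (2·11² = 242) / 3.2²
  = 8.9760 · 242 / 10.24
  = 212.13
Design effect: 2.4 × 212.13 = 509.11.
Round up → n = 510 per group.

n = 510 per group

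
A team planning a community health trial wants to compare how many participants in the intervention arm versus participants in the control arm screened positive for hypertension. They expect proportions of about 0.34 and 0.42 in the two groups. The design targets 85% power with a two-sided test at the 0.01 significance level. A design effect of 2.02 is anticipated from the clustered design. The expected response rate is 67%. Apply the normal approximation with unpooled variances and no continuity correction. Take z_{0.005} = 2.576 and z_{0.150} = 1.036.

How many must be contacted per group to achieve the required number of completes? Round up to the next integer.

n = (z_{α/2} + z_β)² · [p₁(1−p₁) + p₂(1−p₂)] / (p₁ − p₂)²
  = (2.576 + 1.036)² · (0.34·0.66 + 0.42·0.58) / (-0.08)²
  = (3.612)² · (0.2244 + 0.2436) / 0.0064
  = 13.0465 · 0.4680 / 0.0064
  = 954.03
Design effect: 2.02 × 954.03 = 1927.14.
Adjust for 67% response: 1927.14 / 0.67 = 2876.32.
Round up → n = 2877 per group.

n = 2877 per group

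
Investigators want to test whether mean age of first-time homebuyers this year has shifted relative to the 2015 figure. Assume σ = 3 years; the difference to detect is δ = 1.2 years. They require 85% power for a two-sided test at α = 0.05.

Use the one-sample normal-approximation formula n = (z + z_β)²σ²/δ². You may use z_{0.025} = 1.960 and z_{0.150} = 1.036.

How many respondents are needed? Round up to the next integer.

n = 57

n = (z_{α/2} + z_β)² · σ² / δ²
  = (1.960 + 1.036)² · 3² / 1.2²
  = 8.9760 · 9 / 1.44
  = 56.10
Round up → n = 57.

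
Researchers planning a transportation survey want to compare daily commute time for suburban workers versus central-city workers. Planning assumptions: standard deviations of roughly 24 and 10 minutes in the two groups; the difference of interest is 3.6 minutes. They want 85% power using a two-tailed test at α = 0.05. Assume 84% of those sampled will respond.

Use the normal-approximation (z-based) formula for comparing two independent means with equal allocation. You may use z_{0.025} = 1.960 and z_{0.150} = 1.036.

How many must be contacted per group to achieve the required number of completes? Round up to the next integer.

n = 558 per group

n = (z_{α/2} + z_β)² · (σ₁² + σ₂²) / δ²
  = (1.960 + 1.036)² · (24² + 10² = 676) / 3.6²
  = 8.9760 · 676 / 12.96
  = 468.19
Adjust for 84% response: 468.19 / 0.84 = 557.37.
Round up → n = 558 per group.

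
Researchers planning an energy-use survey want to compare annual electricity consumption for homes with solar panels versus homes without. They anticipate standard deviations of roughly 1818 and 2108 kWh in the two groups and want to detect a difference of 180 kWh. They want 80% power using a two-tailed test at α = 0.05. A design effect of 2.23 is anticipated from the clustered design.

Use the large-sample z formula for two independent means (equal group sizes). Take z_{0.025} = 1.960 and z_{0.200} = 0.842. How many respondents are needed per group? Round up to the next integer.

n = 4188 per group

n = (z_{α/2} + z_β)² · (σ₁² + σ₂²) / δ²
  = (1.960 + 0.842)² · (1818² + 2108² = 7748788) / 180²
  = 7.8512 · 7748788 / 32400
  = 1877.69
Design effect: 2.23 × 1877.69 = 4187.26.
Round up → n = 4188 per group.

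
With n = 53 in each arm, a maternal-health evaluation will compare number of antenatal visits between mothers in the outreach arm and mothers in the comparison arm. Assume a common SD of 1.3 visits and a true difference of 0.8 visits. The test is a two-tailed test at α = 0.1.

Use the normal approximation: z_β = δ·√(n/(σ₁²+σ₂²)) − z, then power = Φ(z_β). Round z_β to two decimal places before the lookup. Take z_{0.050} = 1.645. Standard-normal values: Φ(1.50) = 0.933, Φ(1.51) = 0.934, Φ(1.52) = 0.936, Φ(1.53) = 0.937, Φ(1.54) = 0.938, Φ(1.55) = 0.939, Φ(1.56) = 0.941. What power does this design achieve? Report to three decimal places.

Power ≈ 0.936

z_β = δ·√(n/(σ₁²+σ₂²)) − z_{α/2}
    = 0.8 · √(53/3.38) − 1.645
    = 0.8 · 3.95986 − 1.645
    = 3.1679 − 1.645 = 1.5229 → 1.52
Power = Φ(1.52) = 0.936.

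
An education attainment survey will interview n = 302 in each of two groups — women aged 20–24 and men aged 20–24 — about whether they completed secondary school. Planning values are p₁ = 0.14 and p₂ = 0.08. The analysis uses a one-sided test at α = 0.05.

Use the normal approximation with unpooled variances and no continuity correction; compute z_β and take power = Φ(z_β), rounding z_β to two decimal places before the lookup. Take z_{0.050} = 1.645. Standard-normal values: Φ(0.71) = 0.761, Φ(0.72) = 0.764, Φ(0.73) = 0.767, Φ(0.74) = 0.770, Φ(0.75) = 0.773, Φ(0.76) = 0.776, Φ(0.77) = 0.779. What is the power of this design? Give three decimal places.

z_β = |p₁−p₂|·√(n/[p₁q₁+p₂q₂]) − z_α
    = 0.06 · √(302/0.1940) − 1.645
    = 0.06 · 39.4551 − 1.645
    = 2.3673 − 1.645 = 0.7223 → 0.72
Power = Φ(0.72) = 0.764.

Power ≈ 0.764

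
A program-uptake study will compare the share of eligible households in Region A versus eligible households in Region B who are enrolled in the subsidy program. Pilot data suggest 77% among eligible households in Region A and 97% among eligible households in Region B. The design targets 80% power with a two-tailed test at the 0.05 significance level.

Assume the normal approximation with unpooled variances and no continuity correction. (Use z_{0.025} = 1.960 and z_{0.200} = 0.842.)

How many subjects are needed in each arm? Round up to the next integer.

n = (z_{α/2} + z_β)² · [p₁(1−p₁) + p₂(1−p₂)] / (p₁ − p₂)²
  = (1.960 + 0.842)² · (0.77·0.23 + 0.97·0.03) / (-0.20)²
  = (2.802)² · (0.1771 + 0.0291) / 0.0400
  = 7.8512 · 0.2062 / 0.0400
  = 40.47
Round up → n = 41 per group.

n = 41 per group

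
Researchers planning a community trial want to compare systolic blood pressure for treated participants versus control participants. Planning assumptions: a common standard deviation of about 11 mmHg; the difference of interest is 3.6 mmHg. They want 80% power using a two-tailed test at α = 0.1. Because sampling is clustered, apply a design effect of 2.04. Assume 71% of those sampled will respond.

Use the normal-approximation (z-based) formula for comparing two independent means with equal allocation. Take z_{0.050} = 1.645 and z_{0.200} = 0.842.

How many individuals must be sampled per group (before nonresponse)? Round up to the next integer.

n = 332 per group

n = (z_{α/2} + z_β)² · (σ₁² + σ₂²) / δ²
  = (1.645 + 0.842)² · (2·11² = 242) / 3.6²
  = 6.1852 · 242 / 12.96
  = 115.49
Design effect: 2.04 × 115.49 = 235.61.
Adjust for 71% response: 235.61 / 0.71 = 331.84.
Round up → n = 332 per group.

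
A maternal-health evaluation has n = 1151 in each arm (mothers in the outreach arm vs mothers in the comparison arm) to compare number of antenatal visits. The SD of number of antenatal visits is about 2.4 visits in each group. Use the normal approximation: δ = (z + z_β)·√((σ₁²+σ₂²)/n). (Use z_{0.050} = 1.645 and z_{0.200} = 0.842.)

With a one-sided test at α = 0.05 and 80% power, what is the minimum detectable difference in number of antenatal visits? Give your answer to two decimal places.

Minimum detectable difference ≈ 0.25 visits

δ = (z_α + z_β) · √((σ₁²+σ₂²)/n)
  = (1.645 + 0.842) · √(11.52/1151)
  = 2.487 · √0.01001
  = 2.487 · 0.1000
  = 0.2488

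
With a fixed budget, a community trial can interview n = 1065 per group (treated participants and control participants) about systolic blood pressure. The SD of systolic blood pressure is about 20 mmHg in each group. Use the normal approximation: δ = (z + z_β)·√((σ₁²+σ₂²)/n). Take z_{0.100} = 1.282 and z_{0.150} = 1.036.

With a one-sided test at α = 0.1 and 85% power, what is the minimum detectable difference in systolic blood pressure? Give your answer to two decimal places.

δ = (z_α + z_β) · √((σ₁²+σ₂²)/n)
  = (1.282 + 1.036) · √(800/1065)
  = 2.318 · √0.75117
  = 2.318 · 0.8667
  = 2.0090

Minimum detectable difference ≈ 2.01 mmHg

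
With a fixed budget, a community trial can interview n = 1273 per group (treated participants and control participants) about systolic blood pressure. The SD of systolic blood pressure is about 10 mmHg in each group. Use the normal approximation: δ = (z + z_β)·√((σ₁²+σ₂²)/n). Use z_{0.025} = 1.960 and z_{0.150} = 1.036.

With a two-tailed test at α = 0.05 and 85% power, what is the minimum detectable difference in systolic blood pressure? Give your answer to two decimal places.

Minimum detectable difference ≈ 1.19 mmHg

δ = (z_{α/2} + z_β) · √((σ₁²+σ₂²)/n)
  = (1.960 + 1.036) · √(200/1273)
  = 2.996 · √0.15711
  = 2.996 · 0.3964
  = 1.1875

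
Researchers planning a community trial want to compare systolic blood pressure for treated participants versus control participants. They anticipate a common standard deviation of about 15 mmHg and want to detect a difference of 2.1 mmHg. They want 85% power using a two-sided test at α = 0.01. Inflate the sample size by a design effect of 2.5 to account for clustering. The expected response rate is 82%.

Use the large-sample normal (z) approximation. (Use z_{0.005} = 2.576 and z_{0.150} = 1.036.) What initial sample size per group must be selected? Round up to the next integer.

n = 4059 per group

n = (z_{α/2} + z_β)² · (σ₁² + σ₂²) / δ²
  = (2.576 + 1.036)² · (2·15² = 450) / 2.1²
  = 13.0465 · 450 / 4.41
  = 1331.28
Design effect: 2.5 × 1331.28 = 3328.20.
Adjust for 82% response: 3328.20 / 0.82 = 4058.78.
Round up → n = 4059 per group.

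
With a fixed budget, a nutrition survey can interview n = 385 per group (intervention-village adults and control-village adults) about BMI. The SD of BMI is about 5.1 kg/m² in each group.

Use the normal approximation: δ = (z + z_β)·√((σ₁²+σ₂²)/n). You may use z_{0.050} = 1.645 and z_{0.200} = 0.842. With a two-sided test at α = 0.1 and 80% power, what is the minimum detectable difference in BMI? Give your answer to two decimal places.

δ = (z_{α/2} + z_β) · √((σ₁²+σ₂²)/n)
  = (1.645 + 0.842) · √(52.02/385)
  = 2.487 · √0.13512
  = 2.487 · 0.3676
  = 0.9142

Minimum detectable difference ≈ 0.91 kg/m²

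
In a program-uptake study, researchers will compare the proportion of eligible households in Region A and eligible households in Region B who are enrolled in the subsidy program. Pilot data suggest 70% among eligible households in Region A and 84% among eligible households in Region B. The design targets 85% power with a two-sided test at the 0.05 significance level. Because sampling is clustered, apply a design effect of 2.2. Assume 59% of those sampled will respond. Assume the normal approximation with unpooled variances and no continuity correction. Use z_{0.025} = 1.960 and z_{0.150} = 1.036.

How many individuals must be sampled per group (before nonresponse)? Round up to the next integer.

n = (z_{α/2} + z_β)² · [p₁(1−p₁) + p₂(1−p₂)] / (p₁ − p₂)²
  = (1.960 + 1.036)² · (0.70·0.30 + 0.84·0.16) / (-0.14)²
  = (2.996)² · (0.2100 + 0.1344) / 0.0196
  = 8.9760 · 0.3444 / 0.0196
  = 157.72
Design effect: 2.2 × 157.72 = 346.99.
Adjust for 59% response: 346.99 / 0.59 = 588.11.
Round up → n = 589 per group.

n = 589 per group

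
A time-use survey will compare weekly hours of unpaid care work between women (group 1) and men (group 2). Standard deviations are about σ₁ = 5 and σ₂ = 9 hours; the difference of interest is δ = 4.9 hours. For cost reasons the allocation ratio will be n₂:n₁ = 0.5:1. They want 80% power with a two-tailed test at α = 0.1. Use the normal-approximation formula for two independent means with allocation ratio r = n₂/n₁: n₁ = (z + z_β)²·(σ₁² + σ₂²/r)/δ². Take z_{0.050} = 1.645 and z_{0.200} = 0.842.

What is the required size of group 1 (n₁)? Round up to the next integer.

n₁ = 49

n₁ = (z_{α/2} + z_β)² · (σ₁² + σ₂²/r) / δ²
   = (1.645 + 0.842)² · (5² + 9²/0.5) / 4.9²
   = 6.1852 · (25 + 162) / 24.01
   = 6.1852 · 187 / 24.01
   = 48.17
Round up → n₁ = 49; n₂ = r·n₁ = 0.5 × 49 = 25.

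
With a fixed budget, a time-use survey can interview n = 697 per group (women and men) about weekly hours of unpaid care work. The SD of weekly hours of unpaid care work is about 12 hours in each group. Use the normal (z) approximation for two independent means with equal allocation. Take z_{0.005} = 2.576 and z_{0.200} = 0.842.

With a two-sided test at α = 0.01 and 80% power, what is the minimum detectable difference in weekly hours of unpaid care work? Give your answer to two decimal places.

δ = (z_{α/2} + z_β) · √((σ₁²+σ₂²)/n)
  = (2.576 + 0.842) · √(288/697)
  = 3.418 · √0.4132
  = 3.418 · 0.6428
  = 2.1971

Minimum detectable difference ≈ 2.20 hours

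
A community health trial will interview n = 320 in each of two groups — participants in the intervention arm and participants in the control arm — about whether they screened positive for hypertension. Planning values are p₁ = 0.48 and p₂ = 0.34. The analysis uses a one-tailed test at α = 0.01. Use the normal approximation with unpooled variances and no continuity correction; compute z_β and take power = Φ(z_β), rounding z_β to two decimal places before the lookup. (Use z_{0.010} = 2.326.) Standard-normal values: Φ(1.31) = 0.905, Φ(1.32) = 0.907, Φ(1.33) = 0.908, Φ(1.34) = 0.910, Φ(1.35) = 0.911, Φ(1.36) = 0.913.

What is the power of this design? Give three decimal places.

Power ≈ 0.905

z_β = |p₁−p₂|·√(n/[p₁q₁+p₂q₂]) − z_α
    = 0.14 · √(320/0.4740) − 2.326
    = 0.14 · 25.9828 − 2.326
    = 3.6376 − 2.326 = 1.3116 → 1.31
Power = Φ(1.31) = 0.905.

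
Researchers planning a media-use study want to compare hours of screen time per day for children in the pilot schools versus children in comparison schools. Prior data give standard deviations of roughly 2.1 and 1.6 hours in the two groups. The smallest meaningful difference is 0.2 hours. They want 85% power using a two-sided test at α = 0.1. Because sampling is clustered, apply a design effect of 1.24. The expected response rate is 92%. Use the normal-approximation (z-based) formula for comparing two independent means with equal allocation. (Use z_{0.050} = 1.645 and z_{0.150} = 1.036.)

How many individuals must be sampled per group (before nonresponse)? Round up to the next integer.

n = 1689 per group

n = (z_{α/2} + z_β)² · (σ₁² + σ₂²) / δ²
  = (1.645 + 1.036)² · (2.1² + 1.6² = 6.97) / 0.2²
  = 7.1878 · 6.97 / 0.04
  = 1252.47
Design effect: 1.24 × 1252.47 = 1553.06.
Adjust for 92% response: 1553.06 / 0.92 = 1688.11.
Round up → n = 1689 per group.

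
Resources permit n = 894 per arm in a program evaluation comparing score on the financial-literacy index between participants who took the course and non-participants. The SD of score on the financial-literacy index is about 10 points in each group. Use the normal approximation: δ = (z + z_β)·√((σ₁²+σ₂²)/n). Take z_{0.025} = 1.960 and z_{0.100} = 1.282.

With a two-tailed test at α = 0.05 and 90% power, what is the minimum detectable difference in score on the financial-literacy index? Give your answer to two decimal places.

Minimum detectable difference ≈ 1.53 points

δ = (z_{α/2} + z_β) · √((σ₁²+σ₂²)/n)
  = (1.960 + 1.282) · √(200/894)
  = 3.242 · √0.22371
  = 3.242 · 0.4730
  = 1.5334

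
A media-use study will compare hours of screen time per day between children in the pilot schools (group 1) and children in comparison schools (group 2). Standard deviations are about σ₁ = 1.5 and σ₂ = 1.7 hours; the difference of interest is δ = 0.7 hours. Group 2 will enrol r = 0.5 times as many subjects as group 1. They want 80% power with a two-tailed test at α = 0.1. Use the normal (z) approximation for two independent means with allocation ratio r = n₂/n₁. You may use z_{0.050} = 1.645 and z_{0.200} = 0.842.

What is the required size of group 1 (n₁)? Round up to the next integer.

n₁ = (z_{α/2} + z_β)² · (σ₁² + σ₂²/r) / δ²
   = (1.645 + 0.842)² · (1.5² + 1.7²/0.5) / 0.7²
   = 6.1852 · (2.25 + 5.78) / 0.49
   = 6.1852 · 8.03 / 0.49
   = 101.36
Round up → n₁ = 102; n₂ = r·n₁ = 0.5 × 102 = 51.

n₁ = 102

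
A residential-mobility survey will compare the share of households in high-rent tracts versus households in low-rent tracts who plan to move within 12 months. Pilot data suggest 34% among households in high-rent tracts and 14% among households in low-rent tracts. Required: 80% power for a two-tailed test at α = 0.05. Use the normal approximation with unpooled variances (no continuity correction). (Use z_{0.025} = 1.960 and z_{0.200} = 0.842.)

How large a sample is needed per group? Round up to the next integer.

n = 68 per group

n = (z_{α/2} + z_β)² · [p₁(1−p₁) + p₂(1−p₂)] / (p₁ − p₂)²
  = (1.960 + 0.842)² · (0.34·0.66 + 0.14·0.86) / (0.20)²
  = (2.802)² · (0.2244 + 0.1204) / 0.0400
  = 7.8512 · 0.3448 / 0.0400
  = 67.68
Round up → n = 68 per group.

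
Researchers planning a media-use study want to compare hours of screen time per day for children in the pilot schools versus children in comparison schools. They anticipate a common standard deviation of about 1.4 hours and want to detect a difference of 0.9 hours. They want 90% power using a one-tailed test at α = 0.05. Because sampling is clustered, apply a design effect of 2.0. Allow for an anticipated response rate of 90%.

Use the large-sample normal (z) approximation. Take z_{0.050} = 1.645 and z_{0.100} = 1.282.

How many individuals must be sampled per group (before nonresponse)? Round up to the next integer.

n = 93 per group

n = (z_α + z_β)² · (σ₁² + σ₂²) / δ²
  = (1.645 + 1.282)² · (2·1.4² = 3.92) / 0.9²
  = 8.5673 · 3.92 / 0.81
  = 41.46
Design effect: 2.0 × 41.46 = 82.92.
Adjust for 90% response: 82.92 / 0.90 = 92.14.
Round up → n = 93 per group.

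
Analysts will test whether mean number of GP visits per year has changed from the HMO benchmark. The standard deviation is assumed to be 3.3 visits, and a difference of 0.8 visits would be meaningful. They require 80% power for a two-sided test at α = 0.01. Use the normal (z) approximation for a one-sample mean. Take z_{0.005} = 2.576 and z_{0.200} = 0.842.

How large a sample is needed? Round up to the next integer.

n = 199

n = (z_{α/2} + z_β)² · σ² / δ²
  = (2.576 + 0.842)² · 3.3² / 0.8²
  = 11.6827 · 10.89 / 0.64
  = 198.79
Round up → n = 199.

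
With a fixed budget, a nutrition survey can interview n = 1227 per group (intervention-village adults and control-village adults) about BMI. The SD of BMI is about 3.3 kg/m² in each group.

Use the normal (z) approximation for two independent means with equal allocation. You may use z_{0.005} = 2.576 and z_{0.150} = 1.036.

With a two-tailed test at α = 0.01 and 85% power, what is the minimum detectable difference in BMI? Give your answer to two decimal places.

Minimum detectable difference ≈ 0.48 kg/m²

δ = (z_{α/2} + z_β) · √((σ₁²+σ₂²)/n)
  = (2.576 + 1.036) · √(21.78/1227)
  = 3.612 · √0.01775
  = 3.612 · 0.1332
  = 0.4812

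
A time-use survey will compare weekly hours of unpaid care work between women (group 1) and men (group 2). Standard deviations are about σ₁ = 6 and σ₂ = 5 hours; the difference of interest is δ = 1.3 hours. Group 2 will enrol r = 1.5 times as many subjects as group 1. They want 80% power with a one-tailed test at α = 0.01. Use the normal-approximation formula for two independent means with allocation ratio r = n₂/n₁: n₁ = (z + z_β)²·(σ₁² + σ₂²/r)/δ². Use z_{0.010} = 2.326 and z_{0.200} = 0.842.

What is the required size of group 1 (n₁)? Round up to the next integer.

n₁ = (z_α + z_β)² · (σ₁² + σ₂²/r) / δ²
   = (2.326 + 0.842)² · (6² + 5²/1.5) / 1.3²
   = 10.0362 · (36 + 16.6667) / 1.69
   = 10.0362 · 52.6667 / 1.69
   = 312.77
Round up → n₁ = 313; n₂ = r·n₁ = 1.5 × 313 = 470.

n₁ = 313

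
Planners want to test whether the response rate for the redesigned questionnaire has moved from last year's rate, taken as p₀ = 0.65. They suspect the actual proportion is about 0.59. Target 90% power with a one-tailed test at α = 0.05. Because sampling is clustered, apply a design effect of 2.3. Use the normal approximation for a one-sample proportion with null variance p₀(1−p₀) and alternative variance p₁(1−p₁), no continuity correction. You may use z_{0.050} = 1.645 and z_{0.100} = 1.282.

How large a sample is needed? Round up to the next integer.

n = [z_α·√(p₀q₀) + z_β·√(p₁q₁)]² / (p₁ − p₀)²
  = [1.645·√(0.65·0.35) + 1.282·√(0.59·0.41)]² / (-0.06)²
  = [1.645·0.4770 + 1.282·0.4918]² / 0.0036
  = [1.4151]² / 0.0036
  = 556.29
Design effect: 2.3 × 556.29 = 1279.46.
Round up → n = 1280.

n = 1280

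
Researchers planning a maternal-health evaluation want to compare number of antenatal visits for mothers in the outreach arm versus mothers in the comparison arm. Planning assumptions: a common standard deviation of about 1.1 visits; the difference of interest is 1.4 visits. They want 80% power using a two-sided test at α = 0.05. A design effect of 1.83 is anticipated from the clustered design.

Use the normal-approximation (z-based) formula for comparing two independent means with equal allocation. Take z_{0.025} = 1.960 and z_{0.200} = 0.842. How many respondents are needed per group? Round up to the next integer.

n = (z_{α/2} + z_β)² · (σ₁² + σ₂²) / δ²
  = (1.960 + 0.842)² · (2·1.1² = 2.42) / 1.4²
  = 7.8512 · 2.42 / 1.96
  = 9.69
Design effect: 1.83 × 9.69 = 17.74.
Round up → n = 18 per group.

n = 18 per group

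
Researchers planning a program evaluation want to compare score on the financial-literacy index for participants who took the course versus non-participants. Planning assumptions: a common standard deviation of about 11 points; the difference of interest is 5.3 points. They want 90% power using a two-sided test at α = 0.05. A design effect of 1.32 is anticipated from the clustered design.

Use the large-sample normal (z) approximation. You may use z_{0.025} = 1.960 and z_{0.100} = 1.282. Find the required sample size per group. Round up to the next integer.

n = (z_{α/2} + z_β)² · (σ₁² + σ₂²) / δ²
  = (1.960 + 1.282)² · (2·11² = 242) / 5.3²
  = 10.5106 · 242 / 28.09
  = 90.55
Design effect: 1.32 × 90.55 = 119.53.
Round up → n = 120 per group.

n = 120 per group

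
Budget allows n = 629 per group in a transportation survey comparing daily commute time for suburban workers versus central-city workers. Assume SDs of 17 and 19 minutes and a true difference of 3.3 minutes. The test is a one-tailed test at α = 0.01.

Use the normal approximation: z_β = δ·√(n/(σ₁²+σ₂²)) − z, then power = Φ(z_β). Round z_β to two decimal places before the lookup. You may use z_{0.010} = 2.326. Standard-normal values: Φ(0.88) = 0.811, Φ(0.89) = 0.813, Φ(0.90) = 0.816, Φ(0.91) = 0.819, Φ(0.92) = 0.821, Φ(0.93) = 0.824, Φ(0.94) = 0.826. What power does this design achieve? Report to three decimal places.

Power ≈ 0.821

z_β = δ·√(n/(σ₁²+σ₂²)) − z_α
    = 3.3 · √(629/650) − 2.326
    = 3.3 · 0.98371 − 2.326
    = 3.2463 − 2.326 = 0.9203 → 0.92
Power = Φ(0.92) = 0.821.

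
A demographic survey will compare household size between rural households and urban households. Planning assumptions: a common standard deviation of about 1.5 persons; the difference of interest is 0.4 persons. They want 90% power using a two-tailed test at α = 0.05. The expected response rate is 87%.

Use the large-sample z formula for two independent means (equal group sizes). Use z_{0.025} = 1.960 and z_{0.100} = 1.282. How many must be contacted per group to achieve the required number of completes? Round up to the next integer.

n = (z_{α/2} + z_β)² · (σ₁² + σ₂²) / δ²
  = (1.960 + 1.282)² · (2·1.5² = 4.5) / 0.4²
  = 10.5106 · 4.5 / 0.16
  = 295.61
Adjust for 87% response: 295.61 / 0.87 = 339.78.
Round up → n = 340 per group.

n = 340 per group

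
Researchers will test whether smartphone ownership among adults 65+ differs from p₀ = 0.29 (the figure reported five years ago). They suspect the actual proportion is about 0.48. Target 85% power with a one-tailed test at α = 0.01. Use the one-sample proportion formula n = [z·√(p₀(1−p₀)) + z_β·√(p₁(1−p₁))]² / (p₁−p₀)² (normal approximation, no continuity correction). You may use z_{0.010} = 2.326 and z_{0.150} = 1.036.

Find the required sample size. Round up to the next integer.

n = [z_α·√(p₀q₀) + z_β·√(p₁q₁)]² / (p₁ − p₀)²
  = [2.326·√(0.29·0.71) + 1.036·√(0.48·0.52)]² / (0.19)²
  = [2.326·0.4538 + 1.036·0.4996]² / 0.0361
  = [1.5730]² / 0.0361
  = 68.54
Round up → n = 69.

n = 69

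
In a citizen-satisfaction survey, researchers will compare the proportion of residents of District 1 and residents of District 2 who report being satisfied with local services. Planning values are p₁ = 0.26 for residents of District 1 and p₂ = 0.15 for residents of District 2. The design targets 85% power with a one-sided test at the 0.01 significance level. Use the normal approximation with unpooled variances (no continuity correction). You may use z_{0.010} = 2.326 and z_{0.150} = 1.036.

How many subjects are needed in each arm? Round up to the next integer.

n = 299 per group

n = (z_α + z_β)² · [p₁(1−p₁) + p₂(1−p₂)] / (p₁ − p₂)²
  = (2.326 + 1.036)² · (0.26·0.74 + 0.15·0.85) / (0.11)²
  = (3.362)² · (0.1924 + 0.1275) / 0.0121
  = 11.3030 · 0.3199 / 0.0121
  = 298.83
Round up → n = 299 per group.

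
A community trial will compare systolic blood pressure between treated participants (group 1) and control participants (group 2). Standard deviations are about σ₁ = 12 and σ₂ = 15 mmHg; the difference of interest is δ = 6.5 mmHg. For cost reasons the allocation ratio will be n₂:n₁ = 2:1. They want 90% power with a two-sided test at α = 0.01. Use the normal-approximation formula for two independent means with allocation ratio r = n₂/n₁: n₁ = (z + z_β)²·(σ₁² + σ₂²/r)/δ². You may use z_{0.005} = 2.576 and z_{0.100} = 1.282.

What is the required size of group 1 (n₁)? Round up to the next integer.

n₁ = (z_{α/2} + z_β)² · (σ₁² + σ₂²/r) / δ²
   = (2.576 + 1.282)² · (12² + 15²/2) / 6.5²
   = 14.8842 · (144 + 112.5) / 42.25
   = 14.8842 · 256.5 / 42.25
   = 90.36
Round up → n₁ = 91; n₂ = r·n₁ = 2 × 91 = 182.

n₁ = 91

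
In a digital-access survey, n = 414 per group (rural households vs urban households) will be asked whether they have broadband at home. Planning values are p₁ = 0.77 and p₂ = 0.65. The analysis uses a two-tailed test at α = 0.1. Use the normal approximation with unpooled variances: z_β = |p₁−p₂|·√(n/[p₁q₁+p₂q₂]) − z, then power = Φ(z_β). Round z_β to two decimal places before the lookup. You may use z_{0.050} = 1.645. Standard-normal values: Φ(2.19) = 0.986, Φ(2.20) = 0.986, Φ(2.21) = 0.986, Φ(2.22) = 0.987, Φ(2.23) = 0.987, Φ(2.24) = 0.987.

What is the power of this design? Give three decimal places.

Power ≈ 0.986

z_β = |p₁−p₂|·√(n/[p₁q₁+p₂q₂]) − z_{α/2}
    = 0.12 · √(414/0.4046) − 1.645
    = 0.12 · 31.9880 − 1.645
    = 3.8386 − 1.645 = 2.1936 → 2.19
Power = Φ(2.19) = 0.986.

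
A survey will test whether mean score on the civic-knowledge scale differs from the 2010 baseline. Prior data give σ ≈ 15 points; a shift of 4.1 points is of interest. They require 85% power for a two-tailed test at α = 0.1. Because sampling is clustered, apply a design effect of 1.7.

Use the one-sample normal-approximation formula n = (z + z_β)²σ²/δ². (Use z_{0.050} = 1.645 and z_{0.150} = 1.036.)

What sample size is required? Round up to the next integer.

n = 164

n = (z_{α/2} + z_β)² · σ² / δ²
  = (1.645 + 1.036)² · 15² / 4.1²
  = 7.1878 · 225 / 16.81
  = 96.21
Design effect: 1.7 × 96.21 = 163.55.
Round up → n = 164.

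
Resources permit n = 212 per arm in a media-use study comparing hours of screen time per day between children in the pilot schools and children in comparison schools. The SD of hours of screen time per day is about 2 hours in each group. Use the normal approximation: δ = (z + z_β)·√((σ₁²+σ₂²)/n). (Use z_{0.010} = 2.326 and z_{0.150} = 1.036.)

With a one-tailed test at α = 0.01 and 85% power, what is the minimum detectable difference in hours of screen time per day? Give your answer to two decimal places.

Minimum detectable difference ≈ 0.65 hours

δ = (z_α + z_β) · √((σ₁²+σ₂²)/n)
  = (2.326 + 1.036) · √(8/212)
  = 3.362 · √0.03774
  = 3.362 · 0.1943
  = 0.6531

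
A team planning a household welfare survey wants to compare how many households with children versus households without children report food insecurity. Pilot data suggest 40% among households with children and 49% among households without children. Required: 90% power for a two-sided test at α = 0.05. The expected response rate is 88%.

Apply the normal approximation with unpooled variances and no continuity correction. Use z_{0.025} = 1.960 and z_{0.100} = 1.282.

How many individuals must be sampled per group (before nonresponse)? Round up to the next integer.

n = 723 per group

n = (z_{α/2} + z_β)² · [p₁(1−p₁) + p₂(1−p₂)] / (p₁ − p₂)²
  = (1.960 + 1.282)² · (0.40·0.60 + 0.49·0.51) / (-0.09)²
  = (3.242)² · (0.2400 + 0.2499) / 0.0081
  = 10.5106 · 0.4899 / 0.0081
  = 635.69
Adjust for 88% response: 635.69 / 0.88 = 722.38.
Round up → n = 723 per group.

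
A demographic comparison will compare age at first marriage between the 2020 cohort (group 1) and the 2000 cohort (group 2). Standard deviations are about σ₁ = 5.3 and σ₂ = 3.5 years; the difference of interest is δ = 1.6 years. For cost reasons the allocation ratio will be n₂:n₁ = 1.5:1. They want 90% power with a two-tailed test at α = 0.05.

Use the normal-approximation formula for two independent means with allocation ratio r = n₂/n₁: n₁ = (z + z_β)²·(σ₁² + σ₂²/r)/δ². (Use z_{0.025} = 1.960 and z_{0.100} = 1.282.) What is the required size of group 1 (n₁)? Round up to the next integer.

n₁ = (z_{α/2} + z_β)² · (σ₁² + σ₂²/r) / δ²
   = (1.960 + 1.282)² · (5.3² + 3.5²/1.5) / 1.6²
   = 10.5106 · (28.09 + 8.1667) / 2.56
   = 10.5106 · 36.2567 / 2.56
   = 148.86
Round up → n₁ = 149; n₂ = r·n₁ = 1.5 × 149 = 224.

n₁ = 149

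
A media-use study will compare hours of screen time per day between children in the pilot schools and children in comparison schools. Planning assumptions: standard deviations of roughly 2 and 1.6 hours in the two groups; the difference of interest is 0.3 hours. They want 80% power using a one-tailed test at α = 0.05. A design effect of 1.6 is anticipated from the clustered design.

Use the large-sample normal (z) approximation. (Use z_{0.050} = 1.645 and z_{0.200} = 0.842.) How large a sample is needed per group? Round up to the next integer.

n = (z_α + z_β)² · (σ₁² + σ₂²) / δ²
  = (1.645 + 0.842)² · (2² + 1.6² = 6.56) / 0.3²
  = 6.1852 · 6.56 / 0.09
  = 450.83
Design effect: 1.6 × 450.83 = 721.33.
Round up → n = 722 per group.

n = 722 per group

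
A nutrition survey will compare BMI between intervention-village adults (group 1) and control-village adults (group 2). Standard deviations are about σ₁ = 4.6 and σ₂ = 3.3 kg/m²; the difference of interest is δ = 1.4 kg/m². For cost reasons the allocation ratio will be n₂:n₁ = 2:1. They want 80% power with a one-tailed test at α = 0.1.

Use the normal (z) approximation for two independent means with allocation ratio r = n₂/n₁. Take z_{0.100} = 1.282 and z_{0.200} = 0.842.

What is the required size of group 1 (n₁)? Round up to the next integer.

n₁ = (z_α + z_β)² · (σ₁² + σ₂²/r) / δ²
   = (1.282 + 0.842)² · (4.6² + 3.3²/2) / 1.4²
   = 4.5114 · (21.16 + 5.445) / 1.96
   = 4.5114 · 26.605 / 1.96
   = 61.24
Round up → n₁ = 62; n₂ = r·n₁ = 2 × 62 = 124.

n₁ = 62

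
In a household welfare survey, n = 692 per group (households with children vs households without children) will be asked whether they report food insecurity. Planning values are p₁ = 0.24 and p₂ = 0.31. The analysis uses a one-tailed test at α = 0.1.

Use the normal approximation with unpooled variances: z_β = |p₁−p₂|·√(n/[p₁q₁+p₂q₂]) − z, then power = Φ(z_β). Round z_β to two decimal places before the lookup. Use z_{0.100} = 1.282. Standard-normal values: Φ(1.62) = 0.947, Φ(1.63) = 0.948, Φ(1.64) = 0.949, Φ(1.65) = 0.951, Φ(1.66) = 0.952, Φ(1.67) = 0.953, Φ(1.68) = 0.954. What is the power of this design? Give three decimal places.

Power ≈ 0.949

z_β = |p₁−p₂|·√(n/[p₁q₁+p₂q₂]) − z_α
    = 0.07 · √(692/0.3963) − 1.282
    = 0.07 · 41.7870 − 1.282
    = 2.9251 − 1.282 = 1.6431 → 1.64
Power = Φ(1.64) = 0.949.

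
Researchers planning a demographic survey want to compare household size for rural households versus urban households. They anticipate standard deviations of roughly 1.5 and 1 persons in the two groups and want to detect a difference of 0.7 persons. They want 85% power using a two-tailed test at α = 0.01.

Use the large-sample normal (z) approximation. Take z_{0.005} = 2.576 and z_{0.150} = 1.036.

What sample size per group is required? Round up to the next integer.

n = (z_{α/2} + z_β)² · (σ₁² + σ₂²) / δ²
  = (2.576 + 1.036)² · (1.5² + 1² = 3.25) / 0.7²
  = 13.0465 · 3.25 / 0.49
  = 86.53
Round up → n = 87 per group.

n = 87 per group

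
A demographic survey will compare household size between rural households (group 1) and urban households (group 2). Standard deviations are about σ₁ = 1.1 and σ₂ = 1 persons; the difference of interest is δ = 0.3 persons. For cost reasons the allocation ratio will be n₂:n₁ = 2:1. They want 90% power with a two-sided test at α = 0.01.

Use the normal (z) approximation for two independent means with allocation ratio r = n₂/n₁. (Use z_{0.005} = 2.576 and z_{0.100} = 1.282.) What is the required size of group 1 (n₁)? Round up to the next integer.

n₁ = (z_{α/2} + z_β)² · (σ₁² + σ₂²/r) / δ²
   = (2.576 + 1.282)² · (1.1² + 1²/2) / 0.3²
   = 14.8842 · (1.21 + 0.5) / 0.09
   = 14.8842 · 1.71 / 0.09
   = 282.80
Round up → n₁ = 283; n₂ = r·n₁ = 2 × 283 = 566.

n₁ = 283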